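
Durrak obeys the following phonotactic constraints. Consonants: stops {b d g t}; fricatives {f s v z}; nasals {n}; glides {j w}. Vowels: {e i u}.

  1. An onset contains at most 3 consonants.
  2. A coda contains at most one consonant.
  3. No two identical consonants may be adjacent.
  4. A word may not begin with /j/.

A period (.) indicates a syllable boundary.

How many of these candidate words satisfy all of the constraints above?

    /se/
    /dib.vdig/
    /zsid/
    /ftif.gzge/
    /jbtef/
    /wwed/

/se/ — σ1 onset /s/, coda /∅/ ok → well-formed
/dib.vdig/ — σ1 onset /d/, coda /b/ ok; σ2 onset /vd/ (2C), coda /g/ ok → well-formed
/zsid/ — σ1 onset /zs/ (2C), coda /d/ ok → well-formed
/ftif.gzge/ — σ1 onset /ft/ (2C), coda /f/ ok; σ2 onset /gzg/ (3C), coda /∅/ ok → well-formed
/jbtef/ — violates constraint 4: word begins with /j/ → ill-formed
/wwed/ — violates constraint 3: adjacent identical consonants /ww/ → ill-formed
Well-formed: /se/, /dib.vdig/, /zsid/, /ftif.gzge/ → 4.

4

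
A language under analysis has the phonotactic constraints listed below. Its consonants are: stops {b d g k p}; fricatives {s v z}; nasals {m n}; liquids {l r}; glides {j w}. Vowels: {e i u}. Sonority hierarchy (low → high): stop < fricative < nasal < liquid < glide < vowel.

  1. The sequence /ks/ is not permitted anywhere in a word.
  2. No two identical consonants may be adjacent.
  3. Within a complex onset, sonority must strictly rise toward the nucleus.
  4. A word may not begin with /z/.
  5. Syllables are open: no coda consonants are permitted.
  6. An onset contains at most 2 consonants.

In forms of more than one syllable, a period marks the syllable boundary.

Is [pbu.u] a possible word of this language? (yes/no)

[pbu.u] — violates constraint 3: syllable 1 onset /pb/: /p/ (stop, 1) → /b/ (stop, 1) does not rise → ill-formed

no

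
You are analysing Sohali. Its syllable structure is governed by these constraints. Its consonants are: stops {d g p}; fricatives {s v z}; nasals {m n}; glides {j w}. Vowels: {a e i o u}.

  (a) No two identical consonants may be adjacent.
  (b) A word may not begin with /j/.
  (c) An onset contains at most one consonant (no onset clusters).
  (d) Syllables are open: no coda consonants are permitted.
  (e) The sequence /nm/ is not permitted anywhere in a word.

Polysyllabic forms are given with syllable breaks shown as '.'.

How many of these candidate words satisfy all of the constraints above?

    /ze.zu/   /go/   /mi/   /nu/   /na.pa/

/ze.zu/ — σ1 onset /z/, coda /∅/ ok; σ2 onset /z/, coda /∅/ ok → well-formed
/go/ — σ1 onset /g/, coda /∅/ ok → well-formed
/mi/ — σ1 onset /m/, coda /∅/ ok → well-formed
/nu/ — σ1 onset /n/, coda /∅/ ok → well-formed
/na.pa/ — σ1 onset /n/, coda /∅/ ok; σ2 onset /p/, coda /∅/ ok → well-formed
Well-formed: /ze.zu/, /go/, /mi/, /nu/, /na.pa/ → 5.

5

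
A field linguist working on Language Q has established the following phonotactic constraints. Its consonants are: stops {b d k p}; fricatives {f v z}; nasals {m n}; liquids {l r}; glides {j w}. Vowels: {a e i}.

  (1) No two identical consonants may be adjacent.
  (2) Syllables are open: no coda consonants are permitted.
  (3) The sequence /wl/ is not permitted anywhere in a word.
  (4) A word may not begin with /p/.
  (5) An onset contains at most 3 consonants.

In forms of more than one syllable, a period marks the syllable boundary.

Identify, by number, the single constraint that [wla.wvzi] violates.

[wla.wvzi]: contains banned sequence /wl/.
This is a violation of constraint 3: "The sequence /wl/ is not permitted anywhere in a word."
The remaining constraints (1, 2, 4, 5) are satisfied.

3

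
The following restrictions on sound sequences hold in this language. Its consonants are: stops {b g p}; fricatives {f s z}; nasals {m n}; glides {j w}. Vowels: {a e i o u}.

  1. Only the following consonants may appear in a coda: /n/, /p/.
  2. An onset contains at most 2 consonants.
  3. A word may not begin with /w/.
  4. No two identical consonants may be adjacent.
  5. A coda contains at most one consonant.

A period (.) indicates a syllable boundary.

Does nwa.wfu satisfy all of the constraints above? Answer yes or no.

yes

nwa.wfu — σ1 onset /nw/ (2C), coda /∅/ ok; σ2 onset /wf/ (2C), coda /∅/ ok → licit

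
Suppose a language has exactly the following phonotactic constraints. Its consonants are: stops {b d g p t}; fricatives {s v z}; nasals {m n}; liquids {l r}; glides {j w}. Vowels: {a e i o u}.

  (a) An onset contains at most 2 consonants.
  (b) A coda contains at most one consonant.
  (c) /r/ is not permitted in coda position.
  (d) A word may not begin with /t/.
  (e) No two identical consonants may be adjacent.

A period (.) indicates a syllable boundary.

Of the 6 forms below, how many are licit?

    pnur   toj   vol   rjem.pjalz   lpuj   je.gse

pnur — violates constraint (c): syllable 1 coda contains /r/ → illicit
toj — violates constraint (d): word begins with /t/ → illicit
vol — σ1 onset /v/, coda /l/ ok → licit
rjem.pjalz — violates constraint (b): syllable 2 coda /lz/ has 2 consonants (> 1) → illicit
lpuj — σ1 onset /lp/ (2C), coda /j/ ok → licit
je.gse — σ1 onset /j/, coda /∅/ ok; σ2 onset /gs/ (2C), coda /∅/ ok → licit
Licit: vol, lpuj, je.gse → 3.

3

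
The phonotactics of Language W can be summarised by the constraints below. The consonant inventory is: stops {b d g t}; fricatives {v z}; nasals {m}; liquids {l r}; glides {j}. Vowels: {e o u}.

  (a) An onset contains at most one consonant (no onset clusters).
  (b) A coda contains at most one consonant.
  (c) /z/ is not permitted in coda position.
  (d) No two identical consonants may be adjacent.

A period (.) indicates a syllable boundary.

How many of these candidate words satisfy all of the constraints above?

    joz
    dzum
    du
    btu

1

joz — violates constraint (c): syllable 1 coda contains /z/ → ill-formed
dzum — violates constraint (a): syllable 1 onset /dz/ has 2 consonants (> 1) → ill-formed
du — σ1 onset /d/, coda /∅/ ok → well-formed
btu — violates constraint (a): syllable 1 onset /bt/ has 2 consonants (> 1) → ill-formed
Well-formed: du → 1.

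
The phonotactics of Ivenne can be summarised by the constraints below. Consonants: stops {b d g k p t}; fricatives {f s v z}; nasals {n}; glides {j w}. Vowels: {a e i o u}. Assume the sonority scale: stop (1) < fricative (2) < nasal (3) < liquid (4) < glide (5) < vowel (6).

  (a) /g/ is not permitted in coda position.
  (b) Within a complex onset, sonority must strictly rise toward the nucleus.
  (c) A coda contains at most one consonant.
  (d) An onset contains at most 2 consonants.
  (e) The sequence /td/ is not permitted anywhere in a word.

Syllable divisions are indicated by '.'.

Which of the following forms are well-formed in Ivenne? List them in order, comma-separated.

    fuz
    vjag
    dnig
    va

fuz — σ1 onset /f/, coda /z/ ok → well-formed
vjag — violates constraint (a): syllable 1 coda contains /g/ → ill-formed
dnig — violates constraint (a): syllable 1 coda contains /g/ → ill-formed
va — σ1 onset /v/, coda /∅/ ok → well-formed

fuz, va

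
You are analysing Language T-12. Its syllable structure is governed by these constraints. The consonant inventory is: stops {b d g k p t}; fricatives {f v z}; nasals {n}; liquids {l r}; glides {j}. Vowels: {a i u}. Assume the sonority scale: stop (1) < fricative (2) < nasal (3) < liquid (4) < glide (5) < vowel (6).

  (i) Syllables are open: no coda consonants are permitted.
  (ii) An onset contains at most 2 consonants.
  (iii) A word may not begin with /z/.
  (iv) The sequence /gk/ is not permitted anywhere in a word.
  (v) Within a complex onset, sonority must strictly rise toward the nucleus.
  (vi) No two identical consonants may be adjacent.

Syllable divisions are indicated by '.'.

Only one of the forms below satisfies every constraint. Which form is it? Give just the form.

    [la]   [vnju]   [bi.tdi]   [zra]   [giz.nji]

[la] — σ1 onset /l/, coda /∅/ ok → permitted
[vnju] — violates constraint (ii): syllable 1 onset /vnj/ has 3 consonants (> 2) → not permitted
[bi.tdi] — violates constraint (v): syllable 2 onset /td/: /t/ (stop, 1) → /d/ (stop, 1) does not rise → not permitted
[zra] — violates constraint (iii): word begins with /z/ → not permitted
[giz.nji] — violates constraint (i): syllable 1 coda /z/ has 1 consonant (> 0) → not permitted

[la]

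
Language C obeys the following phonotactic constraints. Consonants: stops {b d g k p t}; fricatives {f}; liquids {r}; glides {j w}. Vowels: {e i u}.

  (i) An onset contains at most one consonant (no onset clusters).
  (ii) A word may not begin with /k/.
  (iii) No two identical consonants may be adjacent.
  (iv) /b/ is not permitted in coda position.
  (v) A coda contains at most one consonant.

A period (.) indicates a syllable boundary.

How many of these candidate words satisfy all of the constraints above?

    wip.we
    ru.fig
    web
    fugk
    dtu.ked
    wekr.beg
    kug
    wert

wip.we — σ1 onset /w/, coda /p/ ok; σ2 onset /w/, coda /∅/ ok → permitted
ru.fig — σ1 onset /r/, coda /∅/ ok; σ2 onset /f/, coda /g/ ok → permitted
web — violates constraint (iv): syllable 1 coda contains /b/ → not permitted
fugk — violates constraint (v): syllable 1 coda /gk/ has 2 consonants (> 1) → not permitted
dtu.ked — violates constraint (i): syllable 1 onset /dt/ has 2 consonants (> 1) → not permitted
wekr.beg — violates constraint (v): syllable 1 coda /kr/ has 2 consonants (> 1) → not permitted
kug — violates constraint (ii): word begins with /k/ → not permitted
wert — violates constraint (v): syllable 1 coda /rt/ has 2 consonants (> 1) → not permitted
Permitted: wip.we, ru.fig → 2.

2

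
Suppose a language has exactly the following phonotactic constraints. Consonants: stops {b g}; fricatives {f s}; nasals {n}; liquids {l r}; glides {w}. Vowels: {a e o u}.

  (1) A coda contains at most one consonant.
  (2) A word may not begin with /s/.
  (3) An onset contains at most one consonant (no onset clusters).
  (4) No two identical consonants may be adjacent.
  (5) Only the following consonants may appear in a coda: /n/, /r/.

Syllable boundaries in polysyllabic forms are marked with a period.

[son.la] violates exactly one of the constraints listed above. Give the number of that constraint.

2

[son.la]: word begins with /s/.
This is a violation of constraint 2: "A word may not begin with /s/."
The remaining constraints (1, 3, 4, 5) are satisfied.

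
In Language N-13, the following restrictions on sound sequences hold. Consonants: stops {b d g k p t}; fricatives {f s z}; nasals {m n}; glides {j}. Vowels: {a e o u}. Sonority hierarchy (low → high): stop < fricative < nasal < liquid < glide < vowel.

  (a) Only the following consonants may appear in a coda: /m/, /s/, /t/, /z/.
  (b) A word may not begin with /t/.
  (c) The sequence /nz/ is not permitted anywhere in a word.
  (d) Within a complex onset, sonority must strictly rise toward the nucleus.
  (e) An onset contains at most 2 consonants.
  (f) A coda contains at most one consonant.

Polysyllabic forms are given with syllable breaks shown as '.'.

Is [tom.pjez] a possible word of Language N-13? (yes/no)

[tom.pjez] — violates constraint (b): word begins with /t/ → not permitted

no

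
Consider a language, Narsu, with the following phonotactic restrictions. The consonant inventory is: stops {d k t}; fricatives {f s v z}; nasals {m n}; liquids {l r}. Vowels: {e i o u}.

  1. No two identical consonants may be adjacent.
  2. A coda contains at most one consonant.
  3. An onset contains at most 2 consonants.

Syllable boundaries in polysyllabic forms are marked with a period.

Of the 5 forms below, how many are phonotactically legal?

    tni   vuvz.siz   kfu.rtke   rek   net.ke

3

tni — σ1 onset /tn/ (2C), coda /∅/ ok → phonotactically legal
vuvz.siz — violates constraint 2: syllable 1 coda /vz/ has 2 consonants (> 1) → phonotactically illegal
kfu.rtke — violates constraint 3: syllable 2 onset /rtk/ has 3 consonants (> 2) → phonotactically illegal
rek — σ1 onset /r/, coda /k/ ok → phonotactically legal
net.ke — σ1 onset /n/, coda /t/ ok; σ2 onset /k/, coda /∅/ ok → phonotactically legal
Phonotactically legal: tni, rek, net.ke → 3.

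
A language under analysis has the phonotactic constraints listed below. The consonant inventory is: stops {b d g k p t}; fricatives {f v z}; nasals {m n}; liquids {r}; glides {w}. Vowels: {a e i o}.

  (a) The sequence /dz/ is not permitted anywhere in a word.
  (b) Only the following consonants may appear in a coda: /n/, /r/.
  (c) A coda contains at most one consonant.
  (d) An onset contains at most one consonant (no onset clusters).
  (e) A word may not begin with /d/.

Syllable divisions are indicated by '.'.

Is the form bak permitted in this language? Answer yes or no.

bak — violates constraint (b): syllable 1 coda contains /k/, which is not a licensed coda consonant → not permitted

no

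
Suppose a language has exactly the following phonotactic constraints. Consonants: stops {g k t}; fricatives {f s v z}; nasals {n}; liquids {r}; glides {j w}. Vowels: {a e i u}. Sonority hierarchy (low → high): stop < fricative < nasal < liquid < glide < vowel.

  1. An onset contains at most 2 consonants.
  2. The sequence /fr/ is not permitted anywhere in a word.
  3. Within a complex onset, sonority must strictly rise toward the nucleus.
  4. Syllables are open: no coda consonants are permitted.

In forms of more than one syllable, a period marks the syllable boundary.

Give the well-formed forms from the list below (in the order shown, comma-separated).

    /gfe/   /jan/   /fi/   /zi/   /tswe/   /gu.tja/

/gfe/, /fi/, /zi/, /gu.tja/

/gfe/ — σ1 onset /gf/ (1→2 rises), coda /∅/ ok → well-formed
/jan/ — violates constraint 4: syllable 1 coda /n/ has 1 consonant (> 0) → ill-formed
/fi/ — σ1 onset /f/, coda /∅/ ok → well-formed
/zi/ — σ1 onset /z/, coda /∅/ ok → well-formed
/tswe/ — violates constraint 1: syllable 1 onset /tsw/ has 3 consonants (> 2) → ill-formed
/gu.tja/ — σ1 onset /g/, coda /∅/ ok; σ2 onset /tj/ (1→5 rises), coda /∅/ ok → well-formed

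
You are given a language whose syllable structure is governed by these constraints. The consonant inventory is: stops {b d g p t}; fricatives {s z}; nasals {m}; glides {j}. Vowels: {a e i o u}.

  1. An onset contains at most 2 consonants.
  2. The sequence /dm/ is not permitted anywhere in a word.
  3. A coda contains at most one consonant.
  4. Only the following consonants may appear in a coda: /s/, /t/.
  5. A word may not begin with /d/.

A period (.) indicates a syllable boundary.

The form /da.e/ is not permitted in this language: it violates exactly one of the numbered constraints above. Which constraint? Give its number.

/da.e/: word begins with /d/.
This is a violation of constraint 5: "A word may not begin with /d/."
The remaining constraints (1, 2, 3, 4) are satisfied.

5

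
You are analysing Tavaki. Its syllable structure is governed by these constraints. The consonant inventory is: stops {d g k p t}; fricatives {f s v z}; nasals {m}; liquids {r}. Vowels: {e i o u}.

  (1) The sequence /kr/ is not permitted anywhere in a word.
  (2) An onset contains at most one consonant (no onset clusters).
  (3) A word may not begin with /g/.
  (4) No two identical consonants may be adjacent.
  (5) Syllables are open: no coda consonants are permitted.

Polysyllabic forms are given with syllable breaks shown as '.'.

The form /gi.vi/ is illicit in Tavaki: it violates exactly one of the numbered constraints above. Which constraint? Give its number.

/gi.vi/: word begins with /g/.
This is a violation of constraint 3: "A word may not begin with /g/."
The remaining constraints (1, 2, 4, 5) are satisfied.

3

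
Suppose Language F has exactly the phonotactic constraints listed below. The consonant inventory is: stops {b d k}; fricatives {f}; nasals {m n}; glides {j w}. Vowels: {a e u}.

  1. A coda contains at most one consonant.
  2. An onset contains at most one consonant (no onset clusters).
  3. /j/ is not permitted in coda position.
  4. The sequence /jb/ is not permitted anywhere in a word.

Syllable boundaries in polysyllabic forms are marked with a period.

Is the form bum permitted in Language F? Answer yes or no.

bum — σ1 onset /b/, coda /m/ ok → permitted

yes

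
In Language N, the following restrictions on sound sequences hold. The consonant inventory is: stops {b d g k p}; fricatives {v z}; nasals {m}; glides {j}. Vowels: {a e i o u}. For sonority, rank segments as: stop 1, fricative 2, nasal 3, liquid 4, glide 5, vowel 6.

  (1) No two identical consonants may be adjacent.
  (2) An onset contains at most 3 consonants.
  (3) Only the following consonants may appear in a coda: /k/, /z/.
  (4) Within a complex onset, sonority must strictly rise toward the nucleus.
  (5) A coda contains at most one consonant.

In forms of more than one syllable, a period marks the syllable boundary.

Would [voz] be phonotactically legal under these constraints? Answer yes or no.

[voz] — σ1 onset /v/, coda /z/ ok → phonotactically legal

yes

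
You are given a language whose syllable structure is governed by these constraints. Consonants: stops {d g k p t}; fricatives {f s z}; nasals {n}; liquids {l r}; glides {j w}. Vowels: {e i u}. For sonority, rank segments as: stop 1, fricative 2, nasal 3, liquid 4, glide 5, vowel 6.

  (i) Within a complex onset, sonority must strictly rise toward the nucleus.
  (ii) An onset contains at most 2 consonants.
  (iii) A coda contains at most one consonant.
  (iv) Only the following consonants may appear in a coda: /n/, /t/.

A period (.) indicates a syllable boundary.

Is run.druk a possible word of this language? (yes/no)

no

run.druk — violates constraint (iv): syllable 2 coda contains /k/, which is not a licensed coda consonant → illicit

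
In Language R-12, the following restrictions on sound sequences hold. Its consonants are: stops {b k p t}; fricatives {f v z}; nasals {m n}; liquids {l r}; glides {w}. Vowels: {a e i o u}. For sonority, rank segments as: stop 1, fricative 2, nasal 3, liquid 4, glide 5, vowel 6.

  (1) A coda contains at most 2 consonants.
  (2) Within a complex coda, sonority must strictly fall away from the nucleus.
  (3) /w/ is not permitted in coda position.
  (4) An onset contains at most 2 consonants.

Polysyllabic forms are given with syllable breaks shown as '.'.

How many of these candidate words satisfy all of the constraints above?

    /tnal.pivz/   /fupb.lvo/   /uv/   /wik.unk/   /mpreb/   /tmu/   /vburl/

3

/tnal.pivz/ — violates constraint 2: syllable 2 coda /vz/: /v/ (fricative, 2) → /z/ (fricative, 2) does not fall → phonotactically illegal
/fupb.lvo/ — violates constraint 2: syllable 1 coda /pb/: /p/ (stop, 1) → /b/ (stop, 1) does not fall → phonotactically illegal
/uv/ — σ1 onset /∅/, coda /v/ ok → phonotactically legal
/wik.unk/ — σ1 onset /w/, coda /k/ ok; σ2 onset /∅/, coda /nk/ (3→1 falls) ok → phonotactically legal
/mpreb/ — violates constraint 4: syllable 1 onset /mpr/ has 3 consonants (> 2) → phonotactically illegal
/tmu/ — σ1 onset /tm/ (2C), coda /∅/ ok → phonotactically legal
/vburl/ — violates constraint 2: syllable 1 coda /rl/: /r/ (liquid, 4) → /l/ (liquid, 4) does not fall → phonotactically illegal
Phonotactically legal: /uv/, /wik.unk/, /tmu/ → 3.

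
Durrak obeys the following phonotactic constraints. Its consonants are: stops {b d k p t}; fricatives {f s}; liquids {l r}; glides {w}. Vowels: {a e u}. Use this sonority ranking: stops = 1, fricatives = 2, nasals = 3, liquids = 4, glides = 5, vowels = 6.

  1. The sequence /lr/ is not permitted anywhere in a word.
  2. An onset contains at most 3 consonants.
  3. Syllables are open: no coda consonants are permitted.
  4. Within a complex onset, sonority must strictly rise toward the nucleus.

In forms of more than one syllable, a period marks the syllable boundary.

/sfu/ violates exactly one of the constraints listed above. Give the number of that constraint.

/sfu/: syllable 1 onset /sf/: /s/ (fricative, 2) → /f/ (fricative, 2) does not rise.
This is a violation of constraint 4: "Within a complex onset, sonority must strictly rise toward the nucleus."
The remaining constraints (1, 2, 3) are satisfied.

4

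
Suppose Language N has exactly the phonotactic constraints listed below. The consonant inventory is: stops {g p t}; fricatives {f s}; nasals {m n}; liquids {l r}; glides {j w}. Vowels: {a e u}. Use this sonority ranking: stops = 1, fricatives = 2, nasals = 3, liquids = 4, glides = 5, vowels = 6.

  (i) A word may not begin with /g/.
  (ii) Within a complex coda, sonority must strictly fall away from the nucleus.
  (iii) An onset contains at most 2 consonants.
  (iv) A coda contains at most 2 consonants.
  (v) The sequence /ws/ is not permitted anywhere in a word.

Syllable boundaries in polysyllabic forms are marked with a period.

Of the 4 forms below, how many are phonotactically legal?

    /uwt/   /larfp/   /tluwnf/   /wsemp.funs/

1

/uwt/ — σ1 onset /∅/, coda /wt/ (5→1 falls) ok → phonotactically legal
/larfp/ — violates constraint (iv): syllable 1 coda /rfp/ has 3 consonants (> 2) → phonotactically illegal
/tluwnf/ — violates constraint (iv): syllable 1 coda /wnf/ has 3 consonants (> 2) → phonotactically illegal
/wsemp.funs/ — violates constraint (v): contains banned sequence /ws/ → phonotactically illegal
Phonotactically legal: /uwt/ → 1.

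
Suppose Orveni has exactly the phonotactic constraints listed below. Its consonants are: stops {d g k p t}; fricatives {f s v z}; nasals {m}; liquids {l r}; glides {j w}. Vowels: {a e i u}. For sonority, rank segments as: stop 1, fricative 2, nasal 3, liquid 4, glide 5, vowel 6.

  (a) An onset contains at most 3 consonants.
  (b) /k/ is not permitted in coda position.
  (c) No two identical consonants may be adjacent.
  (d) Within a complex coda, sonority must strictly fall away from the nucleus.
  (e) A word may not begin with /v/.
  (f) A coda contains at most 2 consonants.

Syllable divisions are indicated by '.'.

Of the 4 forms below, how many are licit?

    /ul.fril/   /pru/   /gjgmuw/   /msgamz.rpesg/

3

/ul.fril/ — σ1 onset /∅/, coda /l/ ok; σ2 onset /fr/ (2C), coda /l/ ok → licit
/pru/ — σ1 onset /pr/ (2C), coda /∅/ ok → licit
/gjgmuw/ — violates constraint (a): syllable 1 onset /gjgm/ has 4 consonants (> 3) → illicit
/msgamz.rpesg/ — σ1 onset /msg/ (3C), coda /mz/ (3→2 falls) ok; σ2 onset /rp/ (2C), coda /sg/ (2→1 falls) ok → licit
Licit: /ul.fril/, /pru/, /msgamz.rpesg/ → 3.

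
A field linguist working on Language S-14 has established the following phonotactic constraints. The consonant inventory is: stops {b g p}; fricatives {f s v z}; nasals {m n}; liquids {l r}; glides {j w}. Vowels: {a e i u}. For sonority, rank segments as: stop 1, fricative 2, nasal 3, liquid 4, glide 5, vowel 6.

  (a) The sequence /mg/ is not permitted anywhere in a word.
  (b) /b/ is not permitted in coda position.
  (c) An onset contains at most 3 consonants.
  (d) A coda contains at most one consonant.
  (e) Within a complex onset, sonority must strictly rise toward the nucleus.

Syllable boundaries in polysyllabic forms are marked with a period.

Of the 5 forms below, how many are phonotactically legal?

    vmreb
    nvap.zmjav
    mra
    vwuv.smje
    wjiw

2

vmreb — violates constraint (b): syllable 1 coda contains /b/ → phonotactically illegal
nvap.zmjav — violates constraint (e): syllable 1 onset /nv/: /n/ (nasal, 3) → /v/ (fricative, 2) does not rise → phonotactically illegal
mra — σ1 onset /mr/ (3→4 rises), coda /∅/ ok → phonotactically legal
vwuv.smje — σ1 onset /vw/ (2→5 rises), coda /v/ ok; σ2 onset /smj/ (2→3→5 rises), coda /∅/ ok → phonotactically legal
wjiw — violates constraint (e): syllable 1 onset /wj/: /w/ (glide, 5) → /j/ (glide, 5) does not rise → phonotactically illegal
Phonotactically legal: mra, vwuv.smje → 2.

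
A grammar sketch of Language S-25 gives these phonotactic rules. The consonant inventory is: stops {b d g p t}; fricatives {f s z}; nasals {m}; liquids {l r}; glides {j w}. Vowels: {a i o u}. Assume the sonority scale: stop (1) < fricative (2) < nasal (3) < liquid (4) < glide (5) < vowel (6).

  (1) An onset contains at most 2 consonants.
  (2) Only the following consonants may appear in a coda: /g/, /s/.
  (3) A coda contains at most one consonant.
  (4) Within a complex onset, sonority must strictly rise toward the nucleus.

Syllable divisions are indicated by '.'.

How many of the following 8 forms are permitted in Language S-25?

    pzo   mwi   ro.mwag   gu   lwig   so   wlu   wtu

pzo — σ1 onset /pz/ (1→2 rises), coda /∅/ ok → permitted
mwi — σ1 onset /mw/ (3→5 rises), coda /∅/ ok → permitted
ro.mwag — σ1 onset /r/, coda /∅/ ok; σ2 onset /mw/ (3→5 rises), coda /g/ ok → permitted
gu — σ1 onset /g/, coda /∅/ ok → permitted
lwig — σ1 onset /lw/ (4→5 rises), coda /g/ ok → permitted
so — σ1 onset /s/, coda /∅/ ok → permitted
wlu — violates constraint 4: syllable 1 onset /wl/: /w/ (glide, 5) → /l/ (liquid, 4) does not rise → not permitted
wtu — violates constraint 4: syllable 1 onset /wt/: /w/ (glide, 5) → /t/ (stop, 1) does not rise → not permitted
Permitted: pzo, mwi, ro.mwag, gu, lwig, so → 6.

6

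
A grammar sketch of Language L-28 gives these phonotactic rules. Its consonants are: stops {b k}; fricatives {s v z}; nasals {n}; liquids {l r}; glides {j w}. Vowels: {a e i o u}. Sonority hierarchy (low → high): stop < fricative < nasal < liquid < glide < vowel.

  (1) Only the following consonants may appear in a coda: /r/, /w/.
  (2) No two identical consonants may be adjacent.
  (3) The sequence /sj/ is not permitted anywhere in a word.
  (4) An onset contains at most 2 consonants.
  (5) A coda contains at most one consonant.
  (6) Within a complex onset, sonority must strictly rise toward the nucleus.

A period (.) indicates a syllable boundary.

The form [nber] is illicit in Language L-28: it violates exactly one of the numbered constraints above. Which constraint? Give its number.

6

[nber]: syllable 1 onset /nb/: /n/ (nasal, 3) → /b/ (stop, 1) does not rise.
This is a violation of constraint 6: "Within a complex onset, sonority must strictly rise toward the nucleus."
The remaining constraints (1, 2, 3, 4, 5) are satisfied.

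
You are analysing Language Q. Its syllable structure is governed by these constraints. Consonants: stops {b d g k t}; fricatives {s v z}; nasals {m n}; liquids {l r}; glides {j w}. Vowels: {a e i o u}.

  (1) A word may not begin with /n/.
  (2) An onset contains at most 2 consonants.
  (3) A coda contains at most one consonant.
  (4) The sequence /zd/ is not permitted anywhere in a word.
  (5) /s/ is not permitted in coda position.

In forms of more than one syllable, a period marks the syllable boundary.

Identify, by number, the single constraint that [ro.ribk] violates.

3

[ro.ribk]: syllable 2 coda /bk/ has 2 consonants (> 1).
This is a violation of constraint 3: "A coda contains at most one consonant."
The remaining constraints (1, 2, 4, 5) are satisfied.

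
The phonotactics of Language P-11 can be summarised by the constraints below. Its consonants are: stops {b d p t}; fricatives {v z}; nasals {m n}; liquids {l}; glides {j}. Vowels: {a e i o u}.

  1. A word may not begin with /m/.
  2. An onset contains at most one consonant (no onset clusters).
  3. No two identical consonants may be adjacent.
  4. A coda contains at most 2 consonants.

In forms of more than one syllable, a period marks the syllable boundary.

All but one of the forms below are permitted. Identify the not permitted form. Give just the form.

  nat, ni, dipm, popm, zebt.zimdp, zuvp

nat — σ1 onset /n/, coda /t/ ok → permitted
ni — σ1 onset /n/, coda /∅/ ok → permitted
dipm — σ1 onset /d/, coda /pm/ (2C) ok → permitted
popm — σ1 onset /p/, coda /pm/ (2C) ok → permitted
zebt.zimdp — violates constraint 4: syllable 2 coda /mdp/ has 3 consonants (> 2) → not permitted
zuvp — σ1 onset /z/, coda /vp/ (2C) ok → permitted

zebt.zimdp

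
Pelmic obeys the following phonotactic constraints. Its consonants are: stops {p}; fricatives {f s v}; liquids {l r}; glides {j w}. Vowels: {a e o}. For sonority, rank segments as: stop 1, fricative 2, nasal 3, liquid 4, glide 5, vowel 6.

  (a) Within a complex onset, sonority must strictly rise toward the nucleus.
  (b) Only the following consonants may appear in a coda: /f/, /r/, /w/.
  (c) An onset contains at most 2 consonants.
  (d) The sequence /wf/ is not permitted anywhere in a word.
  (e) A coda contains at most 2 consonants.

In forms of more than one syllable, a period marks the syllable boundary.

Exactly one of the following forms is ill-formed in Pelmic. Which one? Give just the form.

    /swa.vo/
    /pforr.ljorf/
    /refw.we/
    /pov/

/pov/

/swa.vo/ — σ1 onset /sw/ (2→5 rises), coda /∅/ ok; σ2 onset /v/, coda /∅/ ok → well-formed
/pforr.ljorf/ — σ1 onset /pf/ (1→2 rises), coda /rr/ (2C) ok; σ2 onset /lj/ (4→5 rises), coda /rf/ (2C) ok → well-formed
/refw.we/ — σ1 onset /r/, coda /fw/ (2C) ok; σ2 onset /w/, coda /∅/ ok → well-formed
/pov/ — violates constraint (b): syllable 1 coda contains /v/, which is not a licensed coda consonant → ill-formed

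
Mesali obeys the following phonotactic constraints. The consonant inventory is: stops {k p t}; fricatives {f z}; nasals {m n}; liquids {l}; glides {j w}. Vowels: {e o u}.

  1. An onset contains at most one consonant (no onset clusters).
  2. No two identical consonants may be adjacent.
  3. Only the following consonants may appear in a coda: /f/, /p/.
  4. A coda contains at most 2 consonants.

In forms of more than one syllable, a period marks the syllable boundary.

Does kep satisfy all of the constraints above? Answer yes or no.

kep — σ1 onset /k/, coda /p/ ok → phonotactically legal

yes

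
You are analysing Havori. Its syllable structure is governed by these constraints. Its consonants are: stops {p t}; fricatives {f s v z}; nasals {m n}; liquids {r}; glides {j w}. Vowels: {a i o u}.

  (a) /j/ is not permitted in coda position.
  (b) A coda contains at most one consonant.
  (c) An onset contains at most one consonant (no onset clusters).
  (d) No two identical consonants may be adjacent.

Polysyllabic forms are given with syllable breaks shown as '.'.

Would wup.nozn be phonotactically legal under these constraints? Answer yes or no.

no

wup.nozn — violates constraint (b): syllable 2 coda /zn/ has 2 consonants (> 1) → phonotactically illegal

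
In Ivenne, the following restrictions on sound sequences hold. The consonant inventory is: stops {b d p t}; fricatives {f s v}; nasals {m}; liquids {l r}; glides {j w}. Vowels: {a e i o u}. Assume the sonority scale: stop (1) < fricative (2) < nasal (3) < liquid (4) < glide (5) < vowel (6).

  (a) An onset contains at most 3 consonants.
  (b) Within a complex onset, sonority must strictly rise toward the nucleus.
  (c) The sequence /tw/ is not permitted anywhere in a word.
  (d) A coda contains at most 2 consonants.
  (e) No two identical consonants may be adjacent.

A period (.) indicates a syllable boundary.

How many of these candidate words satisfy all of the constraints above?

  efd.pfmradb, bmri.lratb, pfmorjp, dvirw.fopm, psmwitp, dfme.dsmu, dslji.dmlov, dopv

efd.pfmradb — violates constraint (a): syllable 2 onset /pfmr/ has 4 consonants (> 3) → phonotactically illegal
bmri.lratb — violates constraint (b): syllable 2 onset /lr/: /l/ (liquid, 4) → /r/ (liquid, 4) does not rise → phonotactically illegal
pfmorjp — violates constraint (d): syllable 1 coda /rjp/ has 3 consonants (> 2) → phonotactically illegal
dvirw.fopm — σ1 onset /dv/ (1→2 rises), coda /rw/ (2C) ok; σ2 onset /f/, coda /pm/ (2C) ok → phonotactically legal
psmwitp — violates constraint (a): syllable 1 onset /psmw/ has 4 consonants (> 3) → phonotactically illegal
dfme.dsmu — σ1 onset /dfm/ (1→2→3 rises), coda /∅/ ok; σ2 onset /dsm/ (1→2→3 rises), coda /∅/ ok → phonotactically legal
dslji.dmlov — violates constraint (a): syllable 1 onset /dslj/ has 4 consonants (> 3) → phonotactically illegal
dopv — σ1 onset /d/, coda /pv/ (2C) ok → phonotactically legal
Phonotactically legal: dvirw.fopm, dfme.dsmu, dopv → 3.

3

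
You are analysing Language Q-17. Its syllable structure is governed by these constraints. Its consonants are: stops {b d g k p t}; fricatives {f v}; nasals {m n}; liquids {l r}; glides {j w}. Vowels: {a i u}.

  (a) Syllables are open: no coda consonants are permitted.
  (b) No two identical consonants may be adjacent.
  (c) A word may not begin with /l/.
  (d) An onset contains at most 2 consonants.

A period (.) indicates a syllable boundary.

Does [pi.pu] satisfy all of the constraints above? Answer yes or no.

[pi.pu] — σ1 onset /p/, coda /∅/ ok; σ2 onset /p/, coda /∅/ ok → phonotactically legal

yes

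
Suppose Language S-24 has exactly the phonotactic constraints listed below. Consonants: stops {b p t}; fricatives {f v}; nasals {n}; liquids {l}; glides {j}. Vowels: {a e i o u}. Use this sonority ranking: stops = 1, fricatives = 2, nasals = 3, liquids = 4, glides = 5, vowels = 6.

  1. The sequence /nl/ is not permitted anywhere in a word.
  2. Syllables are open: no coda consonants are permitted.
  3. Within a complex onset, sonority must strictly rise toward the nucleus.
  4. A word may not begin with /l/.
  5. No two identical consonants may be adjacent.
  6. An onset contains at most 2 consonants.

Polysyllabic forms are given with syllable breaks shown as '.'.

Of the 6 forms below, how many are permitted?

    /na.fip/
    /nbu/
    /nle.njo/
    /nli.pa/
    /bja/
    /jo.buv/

1

/na.fip/ — violates constraint 2: syllable 2 coda /p/ has 1 consonant (> 0) → not permitted
/nbu/ — violates constraint 3: syllable 1 onset /nb/: /n/ (nasal, 3) → /b/ (stop, 1) does not rise → not permitted
/nle.njo/ — violates constraint 1: contains banned sequence /nl/ → not permitted
/nli.pa/ — violates constraint 1: contains banned sequence /nl/ → not permitted
/bja/ — σ1 onset /bj/ (1→5 rises), coda /∅/ ok → permitted
/jo.buv/ — violates constraint 2: syllable 2 coda /v/ has 1 consonant (> 0) → not permitted
Permitted: /bja/ → 1.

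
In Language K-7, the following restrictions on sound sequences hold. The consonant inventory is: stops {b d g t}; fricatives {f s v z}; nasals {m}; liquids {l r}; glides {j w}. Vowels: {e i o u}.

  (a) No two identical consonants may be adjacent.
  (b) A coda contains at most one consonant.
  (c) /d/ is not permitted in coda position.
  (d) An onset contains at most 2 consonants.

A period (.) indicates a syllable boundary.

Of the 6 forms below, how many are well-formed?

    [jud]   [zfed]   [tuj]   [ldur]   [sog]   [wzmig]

3

[jud] — violates constraint (c): syllable 1 coda contains /d/ → ill-formed
[zfed] — violates constraint (c): syllable 1 coda contains /d/ → ill-formed
[tuj] — σ1 onset /t/, coda /j/ ok → well-formed
[ldur] — σ1 onset /ld/ (2C), coda /r/ ok → well-formed
[sog] — σ1 onset /s/, coda /g/ ok → well-formed
[wzmig] — violates constraint (d): syllable 1 onset /wzm/ has 3 consonants (> 2) → ill-formed
Well-formed: [tuj], [ldur], [sog] → 3.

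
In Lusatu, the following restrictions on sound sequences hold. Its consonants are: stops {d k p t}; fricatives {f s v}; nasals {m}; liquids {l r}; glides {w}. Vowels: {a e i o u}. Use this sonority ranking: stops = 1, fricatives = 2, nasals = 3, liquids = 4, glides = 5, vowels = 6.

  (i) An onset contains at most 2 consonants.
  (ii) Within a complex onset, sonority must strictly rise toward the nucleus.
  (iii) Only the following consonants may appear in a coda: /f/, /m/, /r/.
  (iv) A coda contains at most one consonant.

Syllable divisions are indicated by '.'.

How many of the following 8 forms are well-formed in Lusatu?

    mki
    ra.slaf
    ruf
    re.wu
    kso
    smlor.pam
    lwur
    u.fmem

mki — violates constraint (ii): syllable 1 onset /mk/: /m/ (nasal, 3) → /k/ (stop, 1) does not rise → ill-formed
ra.slaf — σ1 onset /r/, coda /∅/ ok; σ2 onset /sl/ (2→4 rises), coda /f/ ok → well-formed
ruf — σ1 onset /r/, coda /f/ ok → well-formed
re.wu — σ1 onset /r/, coda /∅/ ok; σ2 onset /w/, coda /∅/ ok → well-formed
kso — σ1 onset /ks/ (1→2 rises), coda /∅/ ok → well-formed
smlor.pam — violates constraint (i): syllable 1 onset /sml/ has 3 consonants (> 2) → ill-formed
lwur — σ1 onset /lw/ (4→5 rises), coda /r/ ok → well-formed
u.fmem — σ1 onset /∅/, coda /∅/ ok; σ2 onset /fm/ (2→3 rises), coda /m/ ok → well-formed
Well-formed: ra.slaf, ruf, re.wu, kso, lwur, u.fmem → 6.

6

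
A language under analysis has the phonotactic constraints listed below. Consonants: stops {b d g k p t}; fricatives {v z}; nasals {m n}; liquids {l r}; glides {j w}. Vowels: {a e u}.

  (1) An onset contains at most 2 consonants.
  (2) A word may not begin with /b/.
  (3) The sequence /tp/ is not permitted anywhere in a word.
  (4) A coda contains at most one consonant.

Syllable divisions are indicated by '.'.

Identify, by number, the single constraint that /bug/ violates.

/bug/: word begins with /b/.
This is a violation of constraint 2: "A word may not begin with /b/."
The remaining constraints (1, 3, 4) are satisfied.

2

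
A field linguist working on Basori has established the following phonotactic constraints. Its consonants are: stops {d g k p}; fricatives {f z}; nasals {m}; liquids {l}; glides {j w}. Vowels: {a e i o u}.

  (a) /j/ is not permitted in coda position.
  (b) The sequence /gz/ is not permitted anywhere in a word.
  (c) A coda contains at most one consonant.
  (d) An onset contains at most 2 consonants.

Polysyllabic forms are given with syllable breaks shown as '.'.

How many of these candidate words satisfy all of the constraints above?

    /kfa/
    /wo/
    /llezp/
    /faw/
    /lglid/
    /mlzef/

/kfa/ — σ1 onset /kf/ (2C), coda /∅/ ok → phonotactically legal
/wo/ — σ1 onset /w/, coda /∅/ ok → phonotactically legal
/llezp/ — violates constraint (c): syllable 1 coda /zp/ has 2 consonants (> 1) → phonotactically illegal
/faw/ — σ1 onset /f/, coda /w/ ok → phonotactically legal
/lglid/ — violates constraint (d): syllable 1 onset /lgl/ has 3 consonants (> 2) → phonotactically illegal
/mlzef/ — violates constraint (d): syllable 1 onset /mlz/ has 3 consonants (> 2) → phonotactically illegal
Phonotactically legal: /kfa/, /wo/, /faw/ → 3.

3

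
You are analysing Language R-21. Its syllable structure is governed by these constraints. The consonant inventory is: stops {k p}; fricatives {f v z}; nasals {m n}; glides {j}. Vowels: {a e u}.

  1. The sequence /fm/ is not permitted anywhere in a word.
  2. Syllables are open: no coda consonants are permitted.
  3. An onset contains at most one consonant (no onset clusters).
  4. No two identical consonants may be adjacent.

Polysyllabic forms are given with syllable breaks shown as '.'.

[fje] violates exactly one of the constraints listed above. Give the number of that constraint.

[fje]: syllable 1 onset /fj/ has 2 consonants (> 1).
This is a violation of constraint 3: "An onset contains at most one consonant (no onset clusters)."
The remaining constraints (1, 2, 4) are satisfied.

3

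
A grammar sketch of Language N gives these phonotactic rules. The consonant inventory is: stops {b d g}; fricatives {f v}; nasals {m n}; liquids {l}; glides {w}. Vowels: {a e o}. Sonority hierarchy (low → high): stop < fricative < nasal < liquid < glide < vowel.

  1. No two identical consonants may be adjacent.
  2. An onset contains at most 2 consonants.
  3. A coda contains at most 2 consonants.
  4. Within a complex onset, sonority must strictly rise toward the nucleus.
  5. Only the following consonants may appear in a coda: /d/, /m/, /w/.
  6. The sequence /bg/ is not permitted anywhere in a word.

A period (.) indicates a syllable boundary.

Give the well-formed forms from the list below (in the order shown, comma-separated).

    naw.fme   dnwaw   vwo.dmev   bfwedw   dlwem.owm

naw.fme

naw.fme — σ1 onset /n/, coda /w/ ok; σ2 onset /fm/ (2→3 rises), coda /∅/ ok → well-formed
dnwaw — violates constraint 2: syllable 1 onset /dnw/ has 3 consonants (> 2) → ill-formed
vwo.dmev — violates constraint 5: syllable 2 coda contains /v/, which is not a licensed coda consonant → ill-formed
bfwedw — violates constraint 2: syllable 1 onset /bfw/ has 3 consonants (> 2) → ill-formed
dlwem.owm — violates constraint 2: syllable 1 onset /dlw/ has 3 consonants (> 2) → ill-formed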